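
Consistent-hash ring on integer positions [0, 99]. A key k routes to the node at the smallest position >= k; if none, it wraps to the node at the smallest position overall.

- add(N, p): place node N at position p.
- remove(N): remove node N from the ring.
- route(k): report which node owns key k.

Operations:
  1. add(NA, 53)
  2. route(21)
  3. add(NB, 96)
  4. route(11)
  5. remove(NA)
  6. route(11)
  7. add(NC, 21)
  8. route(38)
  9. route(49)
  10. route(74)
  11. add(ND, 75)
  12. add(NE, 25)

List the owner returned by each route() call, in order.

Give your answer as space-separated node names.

Op 1: add NA@53 -> ring=[53:NA]
Op 2: route key 21: smallest pos >= 21 is 53 -> NA
Op 3: add NB@96 -> ring=[53:NA,96:NB]
Op 4: route key 11: smallest pos >= 11 is 53 -> NA
Op 5: remove NA -> ring=[96:NB]
Op 6: route key 11: smallest pos >= 11 is 96 -> NB
Op 7: add NC@21 -> ring=[21:NC,96:NB]
Op 8: route key 38: smallest pos >= 38 is 96 -> NB
Op 9: route key 49: smallest pos >= 49 is 96 -> NB
Op 10: route key 74: smallest pos >= 74 is 96 -> NB
Op 11: add ND@75 -> ring=[21:NC,75:ND,96:NB]
Op 12: add NE@25 -> ring=[21:NC,25:NE,75:ND,96:NB]

Answer: NA NA NB NB NB NB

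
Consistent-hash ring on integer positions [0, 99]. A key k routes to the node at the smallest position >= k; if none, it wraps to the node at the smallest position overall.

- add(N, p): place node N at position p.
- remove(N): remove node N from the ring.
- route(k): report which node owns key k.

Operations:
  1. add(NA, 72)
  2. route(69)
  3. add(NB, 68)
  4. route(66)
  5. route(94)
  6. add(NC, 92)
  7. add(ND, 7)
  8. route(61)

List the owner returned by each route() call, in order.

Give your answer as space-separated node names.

Answer: NA NB NB NB

Derivation:
Op 1: add NA@72 -> ring=[72:NA]
Op 2: route key 69: smallest pos >= 69 is 72 -> NA
Op 3: add NB@68 -> ring=[68:NB,72:NA]
Op 4: route key 66: smallest pos >= 66 is 68 -> NB
Op 5: route key 94: none >= 94, wrap to smallest pos 68 -> NB
Op 6: add NC@92 -> ring=[68:NB,72:NA,92:NC]
Op 7: add ND@7 -> ring=[7:ND,68:NB,72:NA,92:NC]
Op 8: route key 61: smallest pos >= 61 is 68 -> NB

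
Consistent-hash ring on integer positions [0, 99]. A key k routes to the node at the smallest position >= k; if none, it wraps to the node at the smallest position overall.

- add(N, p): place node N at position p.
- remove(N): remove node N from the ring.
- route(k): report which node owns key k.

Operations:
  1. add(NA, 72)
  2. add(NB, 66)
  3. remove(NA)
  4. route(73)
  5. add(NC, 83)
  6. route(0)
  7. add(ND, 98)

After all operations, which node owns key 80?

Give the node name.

Op 1: add NA@72 -> ring=[72:NA]
Op 2: add NB@66 -> ring=[66:NB,72:NA]
Op 3: remove NA -> ring=[66:NB]
Op 4: route key 73: none >= 73, wrap to smallest pos 66 -> NB
Op 5: add NC@83 -> ring=[66:NB,83:NC]
Op 6: route key 0: smallest pos >= 0 is 66 -> NB
Op 7: add ND@98 -> ring=[66:NB,83:NC,98:ND]
Final route key 80: smallest pos >= 80 is 83 -> NC

Answer: NC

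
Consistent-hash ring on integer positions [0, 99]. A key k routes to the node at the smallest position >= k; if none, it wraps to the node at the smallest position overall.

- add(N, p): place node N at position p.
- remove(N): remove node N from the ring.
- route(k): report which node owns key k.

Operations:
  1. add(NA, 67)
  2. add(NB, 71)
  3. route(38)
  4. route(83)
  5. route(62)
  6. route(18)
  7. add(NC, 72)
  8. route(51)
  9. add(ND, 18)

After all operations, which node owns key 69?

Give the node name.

Op 1: add NA@67 -> ring=[67:NA]
Op 2: add NB@71 -> ring=[67:NA,71:NB]
Op 3: route key 38: smallest pos >= 38 is 67 -> NA
Op 4: route key 83: none >= 83, wrap to smallest pos 67 -> NA
Op 5: route key 62: smallest pos >= 62 is 67 -> NA
Op 6: route key 18: smallest pos >= 18 is 67 -> NA
Op 7: add NC@72 -> ring=[67:NA,71:NB,72:NC]
Op 8: route key 51: smallest pos >= 51 is 67 -> NA
Op 9: add ND@18 -> ring=[18:ND,67:NA,71:NB,72:NC]
Final route key 69: smallest pos >= 69 is 71 -> NB

Answer: NB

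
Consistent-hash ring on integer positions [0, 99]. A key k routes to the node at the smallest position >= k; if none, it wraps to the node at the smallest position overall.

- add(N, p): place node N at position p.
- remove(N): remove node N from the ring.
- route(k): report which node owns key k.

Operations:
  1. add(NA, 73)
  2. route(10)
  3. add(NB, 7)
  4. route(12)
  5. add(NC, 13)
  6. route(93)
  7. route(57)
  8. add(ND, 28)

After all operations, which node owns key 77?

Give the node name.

Op 1: add NA@73 -> ring=[73:NA]
Op 2: route key 10: smallest pos >= 10 is 73 -> NA
Op 3: add NB@7 -> ring=[7:NB,73:NA]
Op 4: route key 12: smallest pos >= 12 is 73 -> NA
Op 5: add NC@13 -> ring=[7:NB,13:NC,73:NA]
Op 6: route key 93: none >= 93, wrap to smallest pos 7 -> NB
Op 7: route key 57: smallest pos >= 57 is 73 -> NA
Op 8: add ND@28 -> ring=[7:NB,13:NC,28:ND,73:NA]
Final route key 77: none >= 77, wrap to smallest pos 7 -> NB

Answer: NB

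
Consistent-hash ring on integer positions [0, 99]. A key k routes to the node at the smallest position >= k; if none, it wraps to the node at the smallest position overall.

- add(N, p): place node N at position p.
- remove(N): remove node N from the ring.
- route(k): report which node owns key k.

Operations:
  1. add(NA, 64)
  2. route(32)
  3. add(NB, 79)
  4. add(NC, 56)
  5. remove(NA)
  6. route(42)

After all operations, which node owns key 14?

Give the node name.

Answer: NC

Derivation:
Op 1: add NA@64 -> ring=[64:NA]
Op 2: route key 32: smallest pos >= 32 is 64 -> NA
Op 3: add NB@79 -> ring=[64:NA,79:NB]
Op 4: add NC@56 -> ring=[56:NC,64:NA,79:NB]
Op 5: remove NA -> ring=[56:NC,79:NB]
Op 6: route key 42: smallest pos >= 42 is 56 -> NC
Final route key 14: smallest pos >= 14 is 56 -> NC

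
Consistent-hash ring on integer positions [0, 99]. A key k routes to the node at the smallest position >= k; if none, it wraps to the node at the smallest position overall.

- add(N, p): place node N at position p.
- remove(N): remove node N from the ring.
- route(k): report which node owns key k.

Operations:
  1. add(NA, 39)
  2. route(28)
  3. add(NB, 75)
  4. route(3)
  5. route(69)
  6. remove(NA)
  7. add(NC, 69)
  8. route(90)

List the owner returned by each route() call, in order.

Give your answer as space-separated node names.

Op 1: add NA@39 -> ring=[39:NA]
Op 2: route key 28: smallest pos >= 28 is 39 -> NA
Op 3: add NB@75 -> ring=[39:NA,75:NB]
Op 4: route key 3: smallest pos >= 3 is 39 -> NA
Op 5: route key 69: smallest pos >= 69 is 75 -> NB
Op 6: remove NA -> ring=[75:NB]
Op 7: add NC@69 -> ring=[69:NC,75:NB]
Op 8: route key 90: none >= 90, wrap to smallest pos 69 -> NC

Answer: NA NA NB NC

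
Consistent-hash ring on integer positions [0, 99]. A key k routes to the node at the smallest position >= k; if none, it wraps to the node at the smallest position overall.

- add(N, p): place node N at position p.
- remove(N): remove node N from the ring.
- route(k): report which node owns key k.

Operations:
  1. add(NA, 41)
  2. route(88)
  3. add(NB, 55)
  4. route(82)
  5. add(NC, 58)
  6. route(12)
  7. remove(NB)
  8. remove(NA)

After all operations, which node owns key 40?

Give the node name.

Answer: NC

Derivation:
Op 1: add NA@41 -> ring=[41:NA]
Op 2: route key 88: none >= 88, wrap to smallest pos 41 -> NA
Op 3: add NB@55 -> ring=[41:NA,55:NB]
Op 4: route key 82: none >= 82, wrap to smallest pos 41 -> NA
Op 5: add NC@58 -> ring=[41:NA,55:NB,58:NC]
Op 6: route key 12: smallest pos >= 12 is 41 -> NA
Op 7: remove NB -> ring=[41:NA,58:NC]
Op 8: remove NA -> ring=[58:NC]
Final route key 40: smallest pos >= 40 is 58 -> NC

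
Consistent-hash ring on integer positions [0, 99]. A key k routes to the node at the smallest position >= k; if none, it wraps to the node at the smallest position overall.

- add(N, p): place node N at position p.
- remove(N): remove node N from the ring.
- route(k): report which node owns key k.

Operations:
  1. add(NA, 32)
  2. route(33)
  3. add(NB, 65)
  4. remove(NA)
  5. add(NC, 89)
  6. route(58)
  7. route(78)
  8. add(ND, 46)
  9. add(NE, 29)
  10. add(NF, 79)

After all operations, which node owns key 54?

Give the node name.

Op 1: add NA@32 -> ring=[32:NA]
Op 2: route key 33: none >= 33, wrap to smallest pos 32 -> NA
Op 3: add NB@65 -> ring=[32:NA,65:NB]
Op 4: remove NA -> ring=[65:NB]
Op 5: add NC@89 -> ring=[65:NB,89:NC]
Op 6: route key 58: smallest pos >= 58 is 65 -> NB
Op 7: route key 78: smallest pos >= 78 is 89 -> NC
Op 8: add ND@46 -> ring=[46:ND,65:NB,89:NC]
Op 9: add NE@29 -> ring=[29:NE,46:ND,65:NB,89:NC]
Op 10: add NF@79 -> ring=[29:NE,46:ND,65:NB,79:NF,89:NC]
Final route key 54: smallest pos >= 54 is 65 -> NB

Answer: NB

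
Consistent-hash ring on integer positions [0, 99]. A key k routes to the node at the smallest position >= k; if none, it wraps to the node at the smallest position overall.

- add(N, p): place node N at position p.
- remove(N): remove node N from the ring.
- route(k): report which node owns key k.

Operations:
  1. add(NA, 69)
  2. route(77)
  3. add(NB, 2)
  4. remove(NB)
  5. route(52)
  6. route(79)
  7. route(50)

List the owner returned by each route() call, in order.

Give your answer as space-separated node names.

Answer: NA NA NA NA

Derivation:
Op 1: add NA@69 -> ring=[69:NA]
Op 2: route key 77: none >= 77, wrap to smallest pos 69 -> NA
Op 3: add NB@2 -> ring=[2:NB,69:NA]
Op 4: remove NB -> ring=[69:NA]
Op 5: route key 52: smallest pos >= 52 is 69 -> NA
Op 6: route key 79: none >= 79, wrap to smallest pos 69 -> NA
Op 7: route key 50: smallest pos >= 50 is 69 -> NA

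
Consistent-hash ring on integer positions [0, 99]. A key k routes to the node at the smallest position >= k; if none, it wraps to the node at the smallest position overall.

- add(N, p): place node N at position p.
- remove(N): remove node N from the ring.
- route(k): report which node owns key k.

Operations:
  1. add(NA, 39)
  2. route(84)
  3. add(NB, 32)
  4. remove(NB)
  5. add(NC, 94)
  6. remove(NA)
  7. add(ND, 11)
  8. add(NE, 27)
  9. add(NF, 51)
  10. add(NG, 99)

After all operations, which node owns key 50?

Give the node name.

Answer: NF

Derivation:
Op 1: add NA@39 -> ring=[39:NA]
Op 2: route key 84: none >= 84, wrap to smallest pos 39 -> NA
Op 3: add NB@32 -> ring=[32:NB,39:NA]
Op 4: remove NB -> ring=[39:NA]
Op 5: add NC@94 -> ring=[39:NA,94:NC]
Op 6: remove NA -> ring=[94:NC]
Op 7: add ND@11 -> ring=[11:ND,94:NC]
Op 8: add NE@27 -> ring=[11:ND,27:NE,94:NC]
Op 9: add NF@51 -> ring=[11:ND,27:NE,51:NF,94:NC]
Op 10: add NG@99 -> ring=[11:ND,27:NE,51:NF,94:NC,99:NG]
Final route key 50: smallest pos >= 50 is 51 -> NF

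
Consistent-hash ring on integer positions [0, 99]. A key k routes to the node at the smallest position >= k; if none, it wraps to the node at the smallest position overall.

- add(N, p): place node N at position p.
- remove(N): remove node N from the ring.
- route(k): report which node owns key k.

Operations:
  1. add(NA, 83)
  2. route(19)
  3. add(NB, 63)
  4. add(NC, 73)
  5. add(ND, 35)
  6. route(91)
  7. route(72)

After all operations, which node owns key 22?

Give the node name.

Op 1: add NA@83 -> ring=[83:NA]
Op 2: route key 19: smallest pos >= 19 is 83 -> NA
Op 3: add NB@63 -> ring=[63:NB,83:NA]
Op 4: add NC@73 -> ring=[63:NB,73:NC,83:NA]
Op 5: add ND@35 -> ring=[35:ND,63:NB,73:NC,83:NA]
Op 6: route key 91: none >= 91, wrap to smallest pos 35 -> ND
Op 7: route key 72: smallest pos >= 72 is 73 -> NC
Final route key 22: smallest pos >= 22 is 35 -> ND

Answer: ND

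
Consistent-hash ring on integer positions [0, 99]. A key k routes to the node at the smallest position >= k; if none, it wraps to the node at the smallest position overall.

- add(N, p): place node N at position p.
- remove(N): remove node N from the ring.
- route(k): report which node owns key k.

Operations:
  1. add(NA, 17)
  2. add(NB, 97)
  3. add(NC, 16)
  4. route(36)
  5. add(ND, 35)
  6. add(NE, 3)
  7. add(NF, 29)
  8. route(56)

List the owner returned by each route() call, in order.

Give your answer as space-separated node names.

Op 1: add NA@17 -> ring=[17:NA]
Op 2: add NB@97 -> ring=[17:NA,97:NB]
Op 3: add NC@16 -> ring=[16:NC,17:NA,97:NB]
Op 4: route key 36: smallest pos >= 36 is 97 -> NB
Op 5: add ND@35 -> ring=[16:NC,17:NA,35:ND,97:NB]
Op 6: add NE@3 -> ring=[3:NE,16:NC,17:NA,35:ND,97:NB]
Op 7: add NF@29 -> ring=[3:NE,16:NC,17:NA,29:NF,35:ND,97:NB]
Op 8: route key 56: smallest pos >= 56 is 97 -> NB

Answer: NB NB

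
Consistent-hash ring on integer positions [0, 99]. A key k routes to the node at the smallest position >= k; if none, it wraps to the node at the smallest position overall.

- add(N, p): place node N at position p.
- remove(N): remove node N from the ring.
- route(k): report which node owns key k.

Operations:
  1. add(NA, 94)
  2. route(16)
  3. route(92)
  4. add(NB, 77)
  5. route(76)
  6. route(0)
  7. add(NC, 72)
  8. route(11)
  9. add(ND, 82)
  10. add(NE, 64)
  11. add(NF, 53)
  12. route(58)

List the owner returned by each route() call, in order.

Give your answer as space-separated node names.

Op 1: add NA@94 -> ring=[94:NA]
Op 2: route key 16: smallest pos >= 16 is 94 -> NA
Op 3: route key 92: smallest pos >= 92 is 94 -> NA
Op 4: add NB@77 -> ring=[77:NB,94:NA]
Op 5: route key 76: smallest pos >= 76 is 77 -> NB
Op 6: route key 0: smallest pos >= 0 is 77 -> NB
Op 7: add NC@72 -> ring=[72:NC,77:NB,94:NA]
Op 8: route key 11: smallest pos >= 11 is 72 -> NC
Op 9: add ND@82 -> ring=[72:NC,77:NB,82:ND,94:NA]
Op 10: add NE@64 -> ring=[64:NE,72:NC,77:NB,82:ND,94:NA]
Op 11: add NF@53 -> ring=[53:NF,64:NE,72:NC,77:NB,82:ND,94:NA]
Op 12: route key 58: smallest pos >= 58 is 64 -> NE

Answer: NA NA NB NB NC NE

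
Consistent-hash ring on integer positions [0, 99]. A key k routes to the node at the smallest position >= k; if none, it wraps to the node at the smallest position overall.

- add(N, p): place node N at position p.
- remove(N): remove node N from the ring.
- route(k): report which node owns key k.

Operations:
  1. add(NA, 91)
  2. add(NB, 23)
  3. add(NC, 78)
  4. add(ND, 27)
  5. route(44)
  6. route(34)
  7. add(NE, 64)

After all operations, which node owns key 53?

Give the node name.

Answer: NE

Derivation:
Op 1: add NA@91 -> ring=[91:NA]
Op 2: add NB@23 -> ring=[23:NB,91:NA]
Op 3: add NC@78 -> ring=[23:NB,78:NC,91:NA]
Op 4: add ND@27 -> ring=[23:NB,27:ND,78:NC,91:NA]
Op 5: route key 44: smallest pos >= 44 is 78 -> NC
Op 6: route key 34: smallest pos >= 34 is 78 -> NC
Op 7: add NE@64 -> ring=[23:NB,27:ND,64:NE,78:NC,91:NA]
Final route key 53: smallest pos >= 53 is 64 -> NE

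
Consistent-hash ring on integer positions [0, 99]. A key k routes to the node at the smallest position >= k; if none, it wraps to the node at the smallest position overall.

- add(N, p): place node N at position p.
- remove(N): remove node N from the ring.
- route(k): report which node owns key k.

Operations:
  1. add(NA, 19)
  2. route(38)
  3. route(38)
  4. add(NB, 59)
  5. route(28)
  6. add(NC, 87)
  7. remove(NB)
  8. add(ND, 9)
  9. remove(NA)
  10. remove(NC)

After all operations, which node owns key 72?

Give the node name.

Op 1: add NA@19 -> ring=[19:NA]
Op 2: route key 38: none >= 38, wrap to smallest pos 19 -> NA
Op 3: route key 38: none >= 38, wrap to smallest pos 19 -> NA
Op 4: add NB@59 -> ring=[19:NA,59:NB]
Op 5: route key 28: smallest pos >= 28 is 59 -> NB
Op 6: add NC@87 -> ring=[19:NA,59:NB,87:NC]
Op 7: remove NB -> ring=[19:NA,87:NC]
Op 8: add ND@9 -> ring=[9:ND,19:NA,87:NC]
Op 9: remove NA -> ring=[9:ND,87:NC]
Op 10: remove NC -> ring=[9:ND]
Final route key 72: none >= 72, wrap to smallest pos 9 -> ND

Answer: ND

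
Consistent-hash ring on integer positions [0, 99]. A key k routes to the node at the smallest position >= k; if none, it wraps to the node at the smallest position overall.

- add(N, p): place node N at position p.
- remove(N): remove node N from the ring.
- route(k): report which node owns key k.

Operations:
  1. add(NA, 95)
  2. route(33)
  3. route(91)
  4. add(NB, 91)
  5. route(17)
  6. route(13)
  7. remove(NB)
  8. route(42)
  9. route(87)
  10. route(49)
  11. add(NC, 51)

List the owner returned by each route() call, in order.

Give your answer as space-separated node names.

Op 1: add NA@95 -> ring=[95:NA]
Op 2: route key 33: smallest pos >= 33 is 95 -> NA
Op 3: route key 91: smallest pos >= 91 is 95 -> NA
Op 4: add NB@91 -> ring=[91:NB,95:NA]
Op 5: route key 17: smallest pos >= 17 is 91 -> NB
Op 6: route key 13: smallest pos >= 13 is 91 -> NB
Op 7: remove NB -> ring=[95:NA]
Op 8: route key 42: smallest pos >= 42 is 95 -> NA
Op 9: route key 87: smallest pos >= 87 is 95 -> NA
Op 10: route key 49: smallest pos >= 49 is 95 -> NA
Op 11: add NC@51 -> ring=[51:NC,95:NA]

Answer: NA NA NB NB NA NA NA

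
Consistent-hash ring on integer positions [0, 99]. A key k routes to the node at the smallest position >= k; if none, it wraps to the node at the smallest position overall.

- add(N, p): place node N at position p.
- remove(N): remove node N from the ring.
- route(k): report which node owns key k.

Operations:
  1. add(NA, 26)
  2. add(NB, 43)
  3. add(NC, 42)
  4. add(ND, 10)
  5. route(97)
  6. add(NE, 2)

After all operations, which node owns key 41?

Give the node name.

Answer: NC

Derivation:
Op 1: add NA@26 -> ring=[26:NA]
Op 2: add NB@43 -> ring=[26:NA,43:NB]
Op 3: add NC@42 -> ring=[26:NA,42:NC,43:NB]
Op 4: add ND@10 -> ring=[10:ND,26:NA,42:NC,43:NB]
Op 5: route key 97: none >= 97, wrap to smallest pos 10 -> ND
Op 6: add NE@2 -> ring=[2:NE,10:ND,26:NA,42:NC,43:NB]
Final route key 41: smallest pos >= 41 is 42 -> NC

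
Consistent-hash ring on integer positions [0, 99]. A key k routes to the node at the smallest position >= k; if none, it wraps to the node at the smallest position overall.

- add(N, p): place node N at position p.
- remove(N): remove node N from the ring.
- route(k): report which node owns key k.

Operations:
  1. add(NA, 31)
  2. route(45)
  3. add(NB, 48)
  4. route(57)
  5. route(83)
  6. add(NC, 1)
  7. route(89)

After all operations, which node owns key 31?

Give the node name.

Answer: NA

Derivation:
Op 1: add NA@31 -> ring=[31:NA]
Op 2: route key 45: none >= 45, wrap to smallest pos 31 -> NA
Op 3: add NB@48 -> ring=[31:NA,48:NB]
Op 4: route key 57: none >= 57, wrap to smallest pos 31 -> NA
Op 5: route key 83: none >= 83, wrap to smallest pos 31 -> NA
Op 6: add NC@1 -> ring=[1:NC,31:NA,48:NB]
Op 7: route key 89: none >= 89, wrap to smallest pos 1 -> NC
Final route key 31: smallest pos >= 31 is 31 -> NA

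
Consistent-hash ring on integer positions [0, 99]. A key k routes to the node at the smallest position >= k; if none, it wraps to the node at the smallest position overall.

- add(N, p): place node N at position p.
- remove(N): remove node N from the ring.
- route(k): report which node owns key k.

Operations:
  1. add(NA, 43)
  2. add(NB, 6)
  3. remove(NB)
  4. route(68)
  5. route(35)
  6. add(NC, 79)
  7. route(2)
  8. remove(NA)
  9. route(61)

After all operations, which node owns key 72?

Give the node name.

Op 1: add NA@43 -> ring=[43:NA]
Op 2: add NB@6 -> ring=[6:NB,43:NA]
Op 3: remove NB -> ring=[43:NA]
Op 4: route key 68: none >= 68, wrap to smallest pos 43 -> NA
Op 5: route key 35: smallest pos >= 35 is 43 -> NA
Op 6: add NC@79 -> ring=[43:NA,79:NC]
Op 7: route key 2: smallest pos >= 2 is 43 -> NA
Op 8: remove NA -> ring=[79:NC]
Op 9: route key 61: smallest pos >= 61 is 79 -> NC
Final route key 72: smallest pos >= 72 is 79 -> NC

Answer: NC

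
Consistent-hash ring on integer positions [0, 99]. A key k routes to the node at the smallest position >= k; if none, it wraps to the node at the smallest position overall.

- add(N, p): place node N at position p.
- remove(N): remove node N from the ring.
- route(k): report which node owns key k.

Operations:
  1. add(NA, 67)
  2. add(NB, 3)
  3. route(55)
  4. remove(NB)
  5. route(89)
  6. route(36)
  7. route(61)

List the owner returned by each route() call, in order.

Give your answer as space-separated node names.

Answer: NA NA NA NA

Derivation:
Op 1: add NA@67 -> ring=[67:NA]
Op 2: add NB@3 -> ring=[3:NB,67:NA]
Op 3: route key 55: smallest pos >= 55 is 67 -> NA
Op 4: remove NB -> ring=[67:NA]
Op 5: route key 89: none >= 89, wrap to smallest pos 67 -> NA
Op 6: route key 36: smallest pos >= 36 is 67 -> NA
Op 7: route key 61: smallest pos >= 61 is 67 -> NA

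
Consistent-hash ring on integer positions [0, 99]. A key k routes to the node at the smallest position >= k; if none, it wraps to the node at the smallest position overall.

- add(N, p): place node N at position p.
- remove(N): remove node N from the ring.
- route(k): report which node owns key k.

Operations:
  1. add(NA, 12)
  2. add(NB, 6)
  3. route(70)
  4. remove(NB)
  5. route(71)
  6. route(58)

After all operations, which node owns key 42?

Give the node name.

Answer: NA

Derivation:
Op 1: add NA@12 -> ring=[12:NA]
Op 2: add NB@6 -> ring=[6:NB,12:NA]
Op 3: route key 70: none >= 70, wrap to smallest pos 6 -> NB
Op 4: remove NB -> ring=[12:NA]
Op 5: route key 71: none >= 71, wrap to smallest pos 12 -> NA
Op 6: route key 58: none >= 58, wrap to smallest pos 12 -> NA
Final route key 42: none >= 42, wrap to smallest pos 12 -> NA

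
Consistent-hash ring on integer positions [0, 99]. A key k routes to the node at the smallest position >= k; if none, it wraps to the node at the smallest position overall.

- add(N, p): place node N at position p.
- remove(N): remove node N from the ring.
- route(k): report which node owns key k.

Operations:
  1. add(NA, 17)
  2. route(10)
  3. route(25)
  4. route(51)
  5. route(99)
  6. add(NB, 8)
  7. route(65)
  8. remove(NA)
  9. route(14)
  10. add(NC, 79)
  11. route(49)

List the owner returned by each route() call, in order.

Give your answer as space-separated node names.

Op 1: add NA@17 -> ring=[17:NA]
Op 2: route key 10: smallest pos >= 10 is 17 -> NA
Op 3: route key 25: none >= 25, wrap to smallest pos 17 -> NA
Op 4: route key 51: none >= 51, wrap to smallest pos 17 -> NA
Op 5: route key 99: none >= 99, wrap to smallest pos 17 -> NA
Op 6: add NB@8 -> ring=[8:NB,17:NA]
Op 7: route key 65: none >= 65, wrap to smallest pos 8 -> NB
Op 8: remove NA -> ring=[8:NB]
Op 9: route key 14: none >= 14, wrap to smallest pos 8 -> NB
Op 10: add NC@79 -> ring=[8:NB,79:NC]
Op 11: route key 49: smallest pos >= 49 is 79 -> NC

Answer: NA NA NA NA NB NB NC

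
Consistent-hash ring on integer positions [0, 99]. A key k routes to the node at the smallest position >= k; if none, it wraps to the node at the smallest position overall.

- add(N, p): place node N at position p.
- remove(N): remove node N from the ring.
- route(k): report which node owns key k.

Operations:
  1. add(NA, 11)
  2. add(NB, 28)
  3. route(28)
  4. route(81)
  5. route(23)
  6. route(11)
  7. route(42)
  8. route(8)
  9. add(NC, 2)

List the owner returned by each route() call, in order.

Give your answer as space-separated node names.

Op 1: add NA@11 -> ring=[11:NA]
Op 2: add NB@28 -> ring=[11:NA,28:NB]
Op 3: route key 28: smallest pos >= 28 is 28 -> NB
Op 4: route key 81: none >= 81, wrap to smallest pos 11 -> NA
Op 5: route key 23: smallest pos >= 23 is 28 -> NB
Op 6: route key 11: smallest pos >= 11 is 11 -> NA
Op 7: route key 42: none >= 42, wrap to smallest pos 11 -> NA
Op 8: route key 8: smallest pos >= 8 is 11 -> NA
Op 9: add NC@2 -> ring=[2:NC,11:NA,28:NB]

Answer: NB NA NB NA NA NA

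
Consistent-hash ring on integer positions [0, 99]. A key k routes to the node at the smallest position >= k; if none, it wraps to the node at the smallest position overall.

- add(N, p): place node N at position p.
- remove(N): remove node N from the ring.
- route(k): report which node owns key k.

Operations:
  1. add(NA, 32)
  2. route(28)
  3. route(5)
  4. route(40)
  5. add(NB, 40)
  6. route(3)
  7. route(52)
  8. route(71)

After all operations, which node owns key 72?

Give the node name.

Answer: NA

Derivation:
Op 1: add NA@32 -> ring=[32:NA]
Op 2: route key 28: smallest pos >= 28 is 32 -> NA
Op 3: route key 5: smallest pos >= 5 is 32 -> NA
Op 4: route key 40: none >= 40, wrap to smallest pos 32 -> NA
Op 5: add NB@40 -> ring=[32:NA,40:NB]
Op 6: route key 3: smallest pos >= 3 is 32 -> NA
Op 7: route key 52: none >= 52, wrap to smallest pos 32 -> NA
Op 8: route key 71: none >= 71, wrap to smallest pos 32 -> NA
Final route key 72: none >= 72, wrap to smallest pos 32 -> NA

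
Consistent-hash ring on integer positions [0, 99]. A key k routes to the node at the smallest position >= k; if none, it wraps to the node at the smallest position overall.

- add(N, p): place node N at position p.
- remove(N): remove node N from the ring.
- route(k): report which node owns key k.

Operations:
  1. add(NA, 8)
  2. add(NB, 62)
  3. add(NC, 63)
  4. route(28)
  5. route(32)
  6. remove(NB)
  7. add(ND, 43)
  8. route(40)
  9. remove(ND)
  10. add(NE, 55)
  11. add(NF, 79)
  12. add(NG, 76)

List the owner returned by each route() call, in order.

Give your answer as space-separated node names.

Op 1: add NA@8 -> ring=[8:NA]
Op 2: add NB@62 -> ring=[8:NA,62:NB]
Op 3: add NC@63 -> ring=[8:NA,62:NB,63:NC]
Op 4: route key 28: smallest pos >= 28 is 62 -> NB
Op 5: route key 32: smallest pos >= 32 is 62 -> NB
Op 6: remove NB -> ring=[8:NA,63:NC]
Op 7: add ND@43 -> ring=[8:NA,43:ND,63:NC]
Op 8: route key 40: smallest pos >= 40 is 43 -> ND
Op 9: remove ND -> ring=[8:NA,63:NC]
Op 10: add NE@55 -> ring=[8:NA,55:NE,63:NC]
Op 11: add NF@79 -> ring=[8:NA,55:NE,63:NC,79:NF]
Op 12: add NG@76 -> ring=[8:NA,55:NE,63:NC,76:NG,79:NF]

Answer: NB NB ND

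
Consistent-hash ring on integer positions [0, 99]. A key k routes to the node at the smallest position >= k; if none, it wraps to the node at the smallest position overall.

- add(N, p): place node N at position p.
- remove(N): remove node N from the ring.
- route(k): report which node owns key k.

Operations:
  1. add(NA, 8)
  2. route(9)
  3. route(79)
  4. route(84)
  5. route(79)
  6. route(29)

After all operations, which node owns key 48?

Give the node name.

Answer: NA

Derivation:
Op 1: add NA@8 -> ring=[8:NA]
Op 2: route key 9: none >= 9, wrap to smallest pos 8 -> NA
Op 3: route key 79: none >= 79, wrap to smallest pos 8 -> NA
Op 4: route key 84: none >= 84, wrap to smallest pos 8 -> NA
Op 5: route key 79: none >= 79, wrap to smallest pos 8 -> NA
Op 6: route key 29: none >= 29, wrap to smallest pos 8 -> NA
Final route key 48: none >= 48, wrap to smallest pos 8 -> NA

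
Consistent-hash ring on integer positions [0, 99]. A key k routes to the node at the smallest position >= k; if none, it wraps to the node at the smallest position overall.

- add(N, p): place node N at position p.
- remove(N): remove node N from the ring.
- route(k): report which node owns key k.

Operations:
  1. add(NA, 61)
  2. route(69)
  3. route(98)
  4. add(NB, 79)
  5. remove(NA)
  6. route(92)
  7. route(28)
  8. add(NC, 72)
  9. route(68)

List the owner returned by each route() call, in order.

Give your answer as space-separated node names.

Op 1: add NA@61 -> ring=[61:NA]
Op 2: route key 69: none >= 69, wrap to smallest pos 61 -> NA
Op 3: route key 98: none >= 98, wrap to smallest pos 61 -> NA
Op 4: add NB@79 -> ring=[61:NA,79:NB]
Op 5: remove NA -> ring=[79:NB]
Op 6: route key 92: none >= 92, wrap to smallest pos 79 -> NB
Op 7: route key 28: smallest pos >= 28 is 79 -> NB
Op 8: add NC@72 -> ring=[72:NC,79:NB]
Op 9: route key 68: smallest pos >= 68 is 72 -> NC

Answer: NA NA NB NB NC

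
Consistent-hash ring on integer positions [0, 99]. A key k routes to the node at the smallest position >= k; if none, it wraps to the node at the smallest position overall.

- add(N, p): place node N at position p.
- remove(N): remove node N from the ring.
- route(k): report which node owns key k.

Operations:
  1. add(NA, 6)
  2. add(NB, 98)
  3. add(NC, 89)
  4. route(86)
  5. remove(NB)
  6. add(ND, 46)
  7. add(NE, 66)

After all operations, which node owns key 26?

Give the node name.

Op 1: add NA@6 -> ring=[6:NA]
Op 2: add NB@98 -> ring=[6:NA,98:NB]
Op 3: add NC@89 -> ring=[6:NA,89:NC,98:NB]
Op 4: route key 86: smallest pos >= 86 is 89 -> NC
Op 5: remove NB -> ring=[6:NA,89:NC]
Op 6: add ND@46 -> ring=[6:NA,46:ND,89:NC]
Op 7: add NE@66 -> ring=[6:NA,46:ND,66:NE,89:NC]
Final route key 26: smallest pos >= 26 is 46 -> ND

Answer: ND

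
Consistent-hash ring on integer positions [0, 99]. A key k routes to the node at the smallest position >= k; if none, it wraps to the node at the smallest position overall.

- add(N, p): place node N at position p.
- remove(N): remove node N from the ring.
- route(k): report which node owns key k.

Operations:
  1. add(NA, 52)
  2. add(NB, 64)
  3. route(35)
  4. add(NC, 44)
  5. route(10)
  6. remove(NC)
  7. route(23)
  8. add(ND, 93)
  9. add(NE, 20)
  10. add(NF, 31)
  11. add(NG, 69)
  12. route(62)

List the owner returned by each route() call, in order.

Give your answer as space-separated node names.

Answer: NA NC NA NB

Derivation:
Op 1: add NA@52 -> ring=[52:NA]
Op 2: add NB@64 -> ring=[52:NA,64:NB]
Op 3: route key 35: smallest pos >= 35 is 52 -> NA
Op 4: add NC@44 -> ring=[44:NC,52:NA,64:NB]
Op 5: route key 10: smallest pos >= 10 is 44 -> NC
Op 6: remove NC -> ring=[52:NA,64:NB]
Op 7: route key 23: smallest pos >= 23 is 52 -> NA
Op 8: add ND@93 -> ring=[52:NA,64:NB,93:ND]
Op 9: add NE@20 -> ring=[20:NE,52:NA,64:NB,93:ND]
Op 10: add NF@31 -> ring=[20:NE,31:NF,52:NA,64:NB,93:ND]
Op 11: add NG@69 -> ring=[20:NE,31:NF,52:NA,64:NB,69:NG,93:ND]
Op 12: route key 62: smallest pos >= 62 is 64 -> NB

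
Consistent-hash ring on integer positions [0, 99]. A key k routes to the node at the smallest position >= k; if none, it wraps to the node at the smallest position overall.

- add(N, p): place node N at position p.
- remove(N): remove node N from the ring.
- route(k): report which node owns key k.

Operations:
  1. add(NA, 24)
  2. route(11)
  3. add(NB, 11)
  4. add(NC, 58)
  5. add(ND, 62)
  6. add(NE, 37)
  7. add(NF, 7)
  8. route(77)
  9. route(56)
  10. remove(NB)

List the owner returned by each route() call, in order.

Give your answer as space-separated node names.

Op 1: add NA@24 -> ring=[24:NA]
Op 2: route key 11: smallest pos >= 11 is 24 -> NA
Op 3: add NB@11 -> ring=[11:NB,24:NA]
Op 4: add NC@58 -> ring=[11:NB,24:NA,58:NC]
Op 5: add ND@62 -> ring=[11:NB,24:NA,58:NC,62:ND]
Op 6: add NE@37 -> ring=[11:NB,24:NA,37:NE,58:NC,62:ND]
Op 7: add NF@7 -> ring=[7:NF,11:NB,24:NA,37:NE,58:NC,62:ND]
Op 8: route key 77: none >= 77, wrap to smallest pos 7 -> NF
Op 9: route key 56: smallest pos >= 56 is 58 -> NC
Op 10: remove NB -> ring=[7:NF,24:NA,37:NE,58:NC,62:ND]

Answer: NA NF NC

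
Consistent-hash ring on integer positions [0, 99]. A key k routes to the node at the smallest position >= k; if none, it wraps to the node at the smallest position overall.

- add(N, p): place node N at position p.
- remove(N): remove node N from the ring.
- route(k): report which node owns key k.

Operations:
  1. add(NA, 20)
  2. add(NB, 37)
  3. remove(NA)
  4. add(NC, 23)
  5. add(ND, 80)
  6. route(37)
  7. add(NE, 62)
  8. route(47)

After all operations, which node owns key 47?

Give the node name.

Op 1: add NA@20 -> ring=[20:NA]
Op 2: add NB@37 -> ring=[20:NA,37:NB]
Op 3: remove NA -> ring=[37:NB]
Op 4: add NC@23 -> ring=[23:NC,37:NB]
Op 5: add ND@80 -> ring=[23:NC,37:NB,80:ND]
Op 6: route key 37: smallest pos >= 37 is 37 -> NB
Op 7: add NE@62 -> ring=[23:NC,37:NB,62:NE,80:ND]
Op 8: route key 47: smallest pos >= 47 is 62 -> NE
Final route key 47: smallest pos >= 47 is 62 -> NE

Answer: NE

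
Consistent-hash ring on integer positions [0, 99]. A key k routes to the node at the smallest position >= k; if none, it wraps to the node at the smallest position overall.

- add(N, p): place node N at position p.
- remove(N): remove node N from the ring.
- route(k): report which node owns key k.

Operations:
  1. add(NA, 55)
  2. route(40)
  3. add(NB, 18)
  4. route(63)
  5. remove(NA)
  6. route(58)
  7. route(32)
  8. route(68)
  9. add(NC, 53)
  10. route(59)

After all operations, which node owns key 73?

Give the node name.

Answer: NB

Derivation:
Op 1: add NA@55 -> ring=[55:NA]
Op 2: route key 40: smallest pos >= 40 is 55 -> NA
Op 3: add NB@18 -> ring=[18:NB,55:NA]
Op 4: route key 63: none >= 63, wrap to smallest pos 18 -> NB
Op 5: remove NA -> ring=[18:NB]
Op 6: route key 58: none >= 58, wrap to smallest pos 18 -> NB
Op 7: route key 32: none >= 32, wrap to smallest pos 18 -> NB
Op 8: route key 68: none >= 68, wrap to smallest pos 18 -> NB
Op 9: add NC@53 -> ring=[18:NB,53:NC]
Op 10: route key 59: none >= 59, wrap to smallest pos 18 -> NB
Final route key 73: none >= 73, wrap to smallest pos 18 -> NB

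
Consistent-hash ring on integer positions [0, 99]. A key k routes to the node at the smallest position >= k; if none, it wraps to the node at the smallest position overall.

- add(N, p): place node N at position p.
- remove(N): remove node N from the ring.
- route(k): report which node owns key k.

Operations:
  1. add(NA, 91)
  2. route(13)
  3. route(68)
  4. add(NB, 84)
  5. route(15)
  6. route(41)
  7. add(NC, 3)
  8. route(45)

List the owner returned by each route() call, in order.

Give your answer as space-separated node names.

Answer: NA NA NB NB NB

Derivation:
Op 1: add NA@91 -> ring=[91:NA]
Op 2: route key 13: smallest pos >= 13 is 91 -> NA
Op 3: route key 68: smallest pos >= 68 is 91 -> NA
Op 4: add NB@84 -> ring=[84:NB,91:NA]
Op 5: route key 15: smallest pos >= 15 is 84 -> NB
Op 6: route key 41: smallest pos >= 41 is 84 -> NB
Op 7: add NC@3 -> ring=[3:NC,84:NB,91:NA]
Op 8: route key 45: smallest pos >= 45 is 84 -> NB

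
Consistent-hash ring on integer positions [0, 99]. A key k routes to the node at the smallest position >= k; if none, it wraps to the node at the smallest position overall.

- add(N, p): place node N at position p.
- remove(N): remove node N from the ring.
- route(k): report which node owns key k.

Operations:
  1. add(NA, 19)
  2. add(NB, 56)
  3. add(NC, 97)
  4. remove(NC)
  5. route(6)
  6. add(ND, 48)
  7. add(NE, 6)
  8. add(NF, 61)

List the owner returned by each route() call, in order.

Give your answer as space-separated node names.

Op 1: add NA@19 -> ring=[19:NA]
Op 2: add NB@56 -> ring=[19:NA,56:NB]
Op 3: add NC@97 -> ring=[19:NA,56:NB,97:NC]
Op 4: remove NC -> ring=[19:NA,56:NB]
Op 5: route key 6: smallest pos >= 6 is 19 -> NA
Op 6: add ND@48 -> ring=[19:NA,48:ND,56:NB]
Op 7: add NE@6 -> ring=[6:NE,19:NA,48:ND,56:NB]
Op 8: add NF@61 -> ring=[6:NE,19:NA,48:ND,56:NB,61:NF]

Answer: NA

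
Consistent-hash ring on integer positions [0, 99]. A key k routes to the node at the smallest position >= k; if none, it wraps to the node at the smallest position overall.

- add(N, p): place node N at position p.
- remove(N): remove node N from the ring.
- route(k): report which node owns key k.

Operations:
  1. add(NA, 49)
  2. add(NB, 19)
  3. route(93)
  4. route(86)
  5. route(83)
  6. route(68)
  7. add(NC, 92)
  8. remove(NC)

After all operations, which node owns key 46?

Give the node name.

Op 1: add NA@49 -> ring=[49:NA]
Op 2: add NB@19 -> ring=[19:NB,49:NA]
Op 3: route key 93: none >= 93, wrap to smallest pos 19 -> NB
Op 4: route key 86: none >= 86, wrap to smallest pos 19 -> NB
Op 5: route key 83: none >= 83, wrap to smallest pos 19 -> NB
Op 6: route key 68: none >= 68, wrap to smallest pos 19 -> NB
Op 7: add NC@92 -> ring=[19:NB,49:NA,92:NC]
Op 8: remove NC -> ring=[19:NB,49:NA]
Final route key 46: smallest pos >= 46 is 49 -> NA

Answer: NA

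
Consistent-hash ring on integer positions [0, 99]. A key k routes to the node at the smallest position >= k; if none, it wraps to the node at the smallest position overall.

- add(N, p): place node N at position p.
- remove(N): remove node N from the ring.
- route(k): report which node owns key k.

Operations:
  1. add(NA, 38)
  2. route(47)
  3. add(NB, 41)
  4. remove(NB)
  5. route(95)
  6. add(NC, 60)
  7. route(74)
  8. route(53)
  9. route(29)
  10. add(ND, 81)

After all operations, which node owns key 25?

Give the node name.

Answer: NA

Derivation:
Op 1: add NA@38 -> ring=[38:NA]
Op 2: route key 47: none >= 47, wrap to smallest pos 38 -> NA
Op 3: add NB@41 -> ring=[38:NA,41:NB]
Op 4: remove NB -> ring=[38:NA]
Op 5: route key 95: none >= 95, wrap to smallest pos 38 -> NA
Op 6: add NC@60 -> ring=[38:NA,60:NC]
Op 7: route key 74: none >= 74, wrap to smallest pos 38 -> NA
Op 8: route key 53: smallest pos >= 53 is 60 -> NC
Op 9: route key 29: smallest pos >= 29 is 38 -> NA
Op 10: add ND@81 -> ring=[38:NA,60:NC,81:ND]
Final route key 25: smallest pos >= 25 is 38 -> NA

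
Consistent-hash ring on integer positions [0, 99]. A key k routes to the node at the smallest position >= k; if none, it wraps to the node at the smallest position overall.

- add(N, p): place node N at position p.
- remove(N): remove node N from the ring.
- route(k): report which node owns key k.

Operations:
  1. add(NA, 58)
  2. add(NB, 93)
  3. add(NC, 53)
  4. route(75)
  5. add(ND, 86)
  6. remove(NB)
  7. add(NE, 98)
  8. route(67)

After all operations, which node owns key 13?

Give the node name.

Answer: NC

Derivation:
Op 1: add NA@58 -> ring=[58:NA]
Op 2: add NB@93 -> ring=[58:NA,93:NB]
Op 3: add NC@53 -> ring=[53:NC,58:NA,93:NB]
Op 4: route key 75: smallest pos >= 75 is 93 -> NB
Op 5: add ND@86 -> ring=[53:NC,58:NA,86:ND,93:NB]
Op 6: remove NB -> ring=[53:NC,58:NA,86:ND]
Op 7: add NE@98 -> ring=[53:NC,58:NA,86:ND,98:NE]
Op 8: route key 67: smallest pos >= 67 is 86 -> ND
Final route key 13: smallest pos >= 13 is 53 -> NC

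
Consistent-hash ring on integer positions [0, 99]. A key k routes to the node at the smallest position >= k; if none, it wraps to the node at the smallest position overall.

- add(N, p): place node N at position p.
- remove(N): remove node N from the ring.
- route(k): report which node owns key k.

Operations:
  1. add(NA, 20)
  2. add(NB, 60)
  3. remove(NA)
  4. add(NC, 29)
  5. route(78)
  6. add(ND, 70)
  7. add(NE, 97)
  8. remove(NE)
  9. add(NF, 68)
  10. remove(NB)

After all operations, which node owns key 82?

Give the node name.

Answer: NC

Derivation:
Op 1: add NA@20 -> ring=[20:NA]
Op 2: add NB@60 -> ring=[20:NA,60:NB]
Op 3: remove NA -> ring=[60:NB]
Op 4: add NC@29 -> ring=[29:NC,60:NB]
Op 5: route key 78: none >= 78, wrap to smallest pos 29 -> NC
Op 6: add ND@70 -> ring=[29:NC,60:NB,70:ND]
Op 7: add NE@97 -> ring=[29:NC,60:NB,70:ND,97:NE]
Op 8: remove NE -> ring=[29:NC,60:NB,70:ND]
Op 9: add NF@68 -> ring=[29:NC,60:NB,68:NF,70:ND]
Op 10: remove NB -> ring=[29:NC,68:NF,70:ND]
Final route key 82: none >= 82, wrap to smallest pos 29 -> NC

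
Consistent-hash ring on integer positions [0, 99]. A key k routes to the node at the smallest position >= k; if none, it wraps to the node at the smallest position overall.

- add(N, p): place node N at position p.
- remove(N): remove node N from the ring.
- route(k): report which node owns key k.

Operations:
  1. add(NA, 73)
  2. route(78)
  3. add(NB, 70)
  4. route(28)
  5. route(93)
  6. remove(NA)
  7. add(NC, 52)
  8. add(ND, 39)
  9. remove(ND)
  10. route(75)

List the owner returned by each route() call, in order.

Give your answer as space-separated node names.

Op 1: add NA@73 -> ring=[73:NA]
Op 2: route key 78: none >= 78, wrap to smallest pos 73 -> NA
Op 3: add NB@70 -> ring=[70:NB,73:NA]
Op 4: route key 28: smallest pos >= 28 is 70 -> NB
Op 5: route key 93: none >= 93, wrap to smallest pos 70 -> NB
Op 6: remove NA -> ring=[70:NB]
Op 7: add NC@52 -> ring=[52:NC,70:NB]
Op 8: add ND@39 -> ring=[39:ND,52:NC,70:NB]
Op 9: remove ND -> ring=[52:NC,70:NB]
Op 10: route key 75: none >= 75, wrap to smallest pos 52 -> NC

Answer: NA NB NB NC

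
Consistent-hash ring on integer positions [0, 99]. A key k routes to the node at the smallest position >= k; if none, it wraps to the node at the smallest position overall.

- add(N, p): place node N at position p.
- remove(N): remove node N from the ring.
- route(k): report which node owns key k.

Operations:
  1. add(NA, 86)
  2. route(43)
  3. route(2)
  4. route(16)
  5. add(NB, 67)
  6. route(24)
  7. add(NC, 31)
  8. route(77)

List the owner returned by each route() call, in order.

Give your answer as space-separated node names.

Answer: NA NA NA NB NA

Derivation:
Op 1: add NA@86 -> ring=[86:NA]
Op 2: route key 43: smallest pos >= 43 is 86 -> NA
Op 3: route key 2: smallest pos >= 2 is 86 -> NA
Op 4: route key 16: smallest pos >= 16 is 86 -> NA
Op 5: add NB@67 -> ring=[67:NB,86:NA]
Op 6: route key 24: smallest pos >= 24 is 67 -> NB
Op 7: add NC@31 -> ring=[31:NC,67:NB,86:NA]
Op 8: route key 77: smallest pos >= 77 is 86 -> NA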